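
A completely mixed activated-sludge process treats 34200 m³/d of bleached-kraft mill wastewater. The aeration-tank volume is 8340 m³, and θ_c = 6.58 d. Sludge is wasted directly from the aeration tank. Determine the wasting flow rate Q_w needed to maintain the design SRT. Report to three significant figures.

For wasting at MLVSS concentration, Q_w = V/θ_c = 8340/6.58 = 1267 m³/d.

Q_w ≈ 1270 m³/d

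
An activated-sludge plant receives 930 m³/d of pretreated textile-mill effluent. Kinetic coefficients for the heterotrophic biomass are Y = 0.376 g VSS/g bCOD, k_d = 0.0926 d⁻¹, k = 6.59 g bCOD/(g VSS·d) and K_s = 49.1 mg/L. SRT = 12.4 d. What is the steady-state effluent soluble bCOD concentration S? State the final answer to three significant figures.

For a completely mixed reactor with recycle the Lawrence–McCarty relation gives S = K_s·(1 + k_d·θ_c) / [θ_c·(Y·k − k_d) − 1] = 49.1 × (1 + 0.0926 × 12.4) / [12.4 × (0.376 × 6.59 − 0.0926) − 1] = 105.5 / 28.58 = 3.691 mg/L.

S ≈ 3.69 mg/L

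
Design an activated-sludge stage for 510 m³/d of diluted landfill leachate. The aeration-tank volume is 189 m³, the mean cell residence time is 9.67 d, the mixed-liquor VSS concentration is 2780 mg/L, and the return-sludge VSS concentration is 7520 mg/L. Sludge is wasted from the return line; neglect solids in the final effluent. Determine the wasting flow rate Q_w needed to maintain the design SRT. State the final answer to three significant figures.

Q_w ≈ 7.23 m³/d

Wasting from the return line (neglecting effluent solids): Q_w = V·X / (θ_c·X_r) = 189.0 × 2780 / (9.67 × 7520) = 7.225 m³/d.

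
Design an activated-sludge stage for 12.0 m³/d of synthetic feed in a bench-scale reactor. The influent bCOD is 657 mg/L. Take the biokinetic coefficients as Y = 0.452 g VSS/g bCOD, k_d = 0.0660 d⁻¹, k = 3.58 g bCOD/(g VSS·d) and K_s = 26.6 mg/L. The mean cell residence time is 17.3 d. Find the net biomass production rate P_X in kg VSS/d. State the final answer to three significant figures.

P_X ≈ 1.66 kg VSS/d

From the Monod/SRT balance for a CMAS, S = K_s·(1+k_d θ_c)/[θ_c·(Y k − k_d) − 1] = 26.6 × (1 + 0.0660 × 17.3) / [17.3 × (0.452 × 3.58 − 0.0660) − 1] = 56.97 / 25.85 = 2.204 mg/L.
The observed yield is Y_obs = Y/(1 + k_d·θ_c) = 0.452 / (1 + 0.0660 × 17.3) = 0.452 / 2.142 = 0.2110 g VSS per g bCOD removed.
ΔS = 657 − 2.20 = 654.8 mg/L, so the substrate removal rate is 12.0 × 654.8/1000 = 7.858 kg bCOD/d.
P_X = Y_obs · Q(S₀ − S) = 0.2110 × 7.858 = 1.658 kg VSS/d.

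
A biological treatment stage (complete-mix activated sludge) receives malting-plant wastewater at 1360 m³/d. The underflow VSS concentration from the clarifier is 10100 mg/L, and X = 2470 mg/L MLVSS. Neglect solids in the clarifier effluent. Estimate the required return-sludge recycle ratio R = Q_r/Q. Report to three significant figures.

R ≈ 0.324

Solids balance on the clarifier gives (1+R)X = R·X_r, so R = X/(X_r − X) = 2470 / (10100 − 2470) = 0.3237.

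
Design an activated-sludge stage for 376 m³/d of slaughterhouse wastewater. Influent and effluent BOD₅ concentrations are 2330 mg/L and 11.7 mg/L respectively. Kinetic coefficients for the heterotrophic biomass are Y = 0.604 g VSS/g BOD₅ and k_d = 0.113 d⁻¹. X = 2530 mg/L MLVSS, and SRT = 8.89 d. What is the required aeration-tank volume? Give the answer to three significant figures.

From the SRT design equation V = Y Q (S₀−S) θ_c / [X (1 + k_d θ_c)] = 0.604 × 376 × (2330 − 11.7) × 8.89 / [2530 × (1 + 0.113 × 8.89)] = 4.68×10^6 / 5072 = 922.9 m³.

V ≈ 923 m³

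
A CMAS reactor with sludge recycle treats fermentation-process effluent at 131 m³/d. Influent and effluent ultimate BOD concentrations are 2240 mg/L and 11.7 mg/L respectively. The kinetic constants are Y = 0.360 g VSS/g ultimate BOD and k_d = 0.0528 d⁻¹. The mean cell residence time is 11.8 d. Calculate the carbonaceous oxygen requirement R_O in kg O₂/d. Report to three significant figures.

Correct the yield for decay: Y_obs = Y/(1 + k_d θ_c) = 0.360 / (1 + 0.0528 × 11.8) = 0.360 / 1.623 = 0.2218.
Substrate removed = Q·(S₀ − S) = 131 m³/d × (2240 − 11.7) g/m³ = 2.92×10^5 g/d = 291.9 kg/d.
P_X = Y_obs·Q·(S₀ − S) = 0.2218 × 291.9 = 64.75 kg VSS/d.
R_O = Q·(S₀ − S) − 1.42·P_X = 291.9 − 1.42 × 64.75 = 200.0 kg O₂/d.

R_O ≈ 200 kg O₂/d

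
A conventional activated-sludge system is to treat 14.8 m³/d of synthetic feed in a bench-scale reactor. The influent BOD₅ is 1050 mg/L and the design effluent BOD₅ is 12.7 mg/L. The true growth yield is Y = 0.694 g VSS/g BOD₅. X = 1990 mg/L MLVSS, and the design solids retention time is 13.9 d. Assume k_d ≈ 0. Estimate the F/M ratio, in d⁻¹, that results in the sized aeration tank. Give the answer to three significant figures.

F/M ≈ 0.105 d⁻¹

Biomass mass balance (decay neglected): V·X = Y·Q·(S₀ − S)·θ_c, so V = 0.694 × 14.8 × (1050 − 12.7) × 13.9 / 1990 = 74.42 m³.
Food-to-microorganism ratio F/M = Q S₀ / (V X) = 14.8 × 1050 / (74.42 × 1990) = 0.1049 d⁻¹.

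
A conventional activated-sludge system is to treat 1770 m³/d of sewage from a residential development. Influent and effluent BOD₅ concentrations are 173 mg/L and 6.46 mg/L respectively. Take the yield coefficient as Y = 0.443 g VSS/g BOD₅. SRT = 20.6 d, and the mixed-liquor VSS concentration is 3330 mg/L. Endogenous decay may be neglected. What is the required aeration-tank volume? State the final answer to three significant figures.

V ≈ 808 m³

With k_d = 0 the design equation reduces to V = Y Q (S₀−S) θ_c / X = 0.443 × 1770 × (173 − 6.46) × 20.6 / 3330 = 807.8 m³.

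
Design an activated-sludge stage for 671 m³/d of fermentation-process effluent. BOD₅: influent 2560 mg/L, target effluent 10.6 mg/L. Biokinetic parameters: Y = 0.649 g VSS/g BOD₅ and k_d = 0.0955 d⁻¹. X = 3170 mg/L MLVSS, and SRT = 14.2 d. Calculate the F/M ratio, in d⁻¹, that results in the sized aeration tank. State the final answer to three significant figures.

F/M ≈ 0.257 d⁻¹

From the SRT design equation V = Y Q (S₀−S) θ_c / [X (1 + k_d θ_c)] = 0.649 × 671 × (2560 − 10.6) × 14.2 / [3170 × (1 + 0.0955 × 14.2)] = 1.58×10^7 / 7469 = 2111 m³.
Food-to-microorganism ratio F/M = Q S₀ / (V X) = 671 × 2560 / (2111 × 3170) = 0.2567 d⁻¹.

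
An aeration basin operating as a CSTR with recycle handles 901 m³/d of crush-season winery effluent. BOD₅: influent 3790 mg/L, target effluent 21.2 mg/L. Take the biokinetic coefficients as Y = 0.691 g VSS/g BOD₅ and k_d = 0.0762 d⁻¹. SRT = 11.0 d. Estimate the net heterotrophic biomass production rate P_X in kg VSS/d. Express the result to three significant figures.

Y_obs = Y / (1 + k_d θ_c) = 0.691 / (1 + 0.0762 × 11.0) = 0.691 / 1.838 = 0.3759.
Mass of BOD₅ removed per day: Q(S₀ − S) = 901 × 3769 g/m³ = 3396 kg/d.
P_X = Y_obs · Q(S₀ − S) = 0.3759 × 3396 = 1276 kg VSS/d.

P_X ≈ 1280 kg VSS/d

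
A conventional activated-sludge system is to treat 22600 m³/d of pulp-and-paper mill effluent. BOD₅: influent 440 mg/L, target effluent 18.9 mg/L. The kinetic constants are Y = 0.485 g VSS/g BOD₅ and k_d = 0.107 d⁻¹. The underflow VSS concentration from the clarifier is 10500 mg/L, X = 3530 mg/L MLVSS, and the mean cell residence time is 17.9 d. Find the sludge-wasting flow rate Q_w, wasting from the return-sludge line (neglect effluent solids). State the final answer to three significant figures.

Rearranging the biomass balance for a CMAS with decay, V = Y·Q·ΔS·θ_c / [X·(1+k_d θ_c)] = 0.485 × 22600 × (440 − 18.9) × 17.9 / [3530 × (1 + 0.107 × 17.9)] = 8.26×10^7 / 10291 = 8028 m³.
Wasting from the return line (neglecting effluent solids): Q_w = V·X / (θ_c·X_r) = 8028 × 3530 / (17.9 × 10500) = 150.8 m³/d.

Q_w ≈ 151 m³/d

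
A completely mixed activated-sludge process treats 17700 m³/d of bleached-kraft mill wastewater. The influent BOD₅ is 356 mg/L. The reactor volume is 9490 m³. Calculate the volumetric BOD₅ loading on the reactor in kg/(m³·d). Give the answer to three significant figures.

L_v ≈ 0.664 kg BOD₅/(m³·d)

Applied BOD₅ load per unit volume = Q·S₀/V = (17700 × 356/1000)/9490 = 0.6640 kg BOD₅·m⁻³·d⁻¹.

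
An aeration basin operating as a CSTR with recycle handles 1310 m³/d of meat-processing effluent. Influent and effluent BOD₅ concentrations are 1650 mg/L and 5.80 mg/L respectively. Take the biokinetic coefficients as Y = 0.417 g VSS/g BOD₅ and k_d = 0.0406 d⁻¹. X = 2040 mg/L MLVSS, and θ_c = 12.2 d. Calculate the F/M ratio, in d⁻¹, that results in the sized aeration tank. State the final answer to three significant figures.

F/M ≈ 0.295 d⁻¹

From the SRT design equation V = Y Q (S₀−S) θ_c / [X (1 + k_d θ_c)] = 0.417 × 1310 × (1650 − 5.80) × 12.2 / [2040 × (1 + 0.0406 × 12.2)] = 1.1×10^7 / 3050 = 3592 m³.
F/M = applied load / biomass = Q·S₀/(V·X) = 1310 × 1650 / (3592 × 2040) = 0.2950 d⁻¹.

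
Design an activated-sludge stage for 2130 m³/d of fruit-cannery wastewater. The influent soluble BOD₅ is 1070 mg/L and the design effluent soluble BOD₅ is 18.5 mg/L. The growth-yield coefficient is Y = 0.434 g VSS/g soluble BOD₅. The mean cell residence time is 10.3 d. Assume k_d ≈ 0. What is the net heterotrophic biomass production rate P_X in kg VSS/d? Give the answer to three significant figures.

No decay correction is needed, so Y_obs = Y = 0.434.
Q·(S₀ − S) = 2130 × (1070 − 18.5) × 10⁻³ = 2240 kg/d removed.
So the net sludge growth is P_X = 0.4340 × 2240 = 972.0 kg VSS/d.

P_X ≈ 972 kg VSS/d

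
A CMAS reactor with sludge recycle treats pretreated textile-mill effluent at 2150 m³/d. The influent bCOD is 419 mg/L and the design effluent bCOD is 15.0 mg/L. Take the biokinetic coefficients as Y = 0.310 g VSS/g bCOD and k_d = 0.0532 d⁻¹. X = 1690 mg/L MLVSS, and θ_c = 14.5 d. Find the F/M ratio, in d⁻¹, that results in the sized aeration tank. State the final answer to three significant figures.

F/M ≈ 0.409 d⁻¹

Rearranging the biomass balance for a CMAS with decay, V = Y·Q·ΔS·θ_c / [X·(1+k_d θ_c)] = 0.310 × 2150 × (419 − 15.0) × 14.5 / [1690 × (1 + 0.0532 × 14.5)] = 3.9×10^6 / 2994 = 1304 m³.
F/M = applied load / biomass = Q·S₀/(V·X) = 2150 × 419 / (1304 × 1690) = 0.4087 d⁻¹.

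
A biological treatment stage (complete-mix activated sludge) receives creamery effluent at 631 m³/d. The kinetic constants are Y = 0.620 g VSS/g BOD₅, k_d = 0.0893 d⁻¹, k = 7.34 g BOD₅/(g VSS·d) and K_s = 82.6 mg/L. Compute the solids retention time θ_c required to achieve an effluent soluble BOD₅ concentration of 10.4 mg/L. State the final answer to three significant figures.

θ_c ≈ 2.38 d

Specific growth rate at S = 10.4 mg/L: μ = YkS/(K_s+S) = 0.620·7.34·10.4/(82.6+10.4) = 0.5089 d⁻¹.
1/θ_c = 0.5089 − 0.0893 = 0.4196 d⁻¹, so θ_c = 2.383 d.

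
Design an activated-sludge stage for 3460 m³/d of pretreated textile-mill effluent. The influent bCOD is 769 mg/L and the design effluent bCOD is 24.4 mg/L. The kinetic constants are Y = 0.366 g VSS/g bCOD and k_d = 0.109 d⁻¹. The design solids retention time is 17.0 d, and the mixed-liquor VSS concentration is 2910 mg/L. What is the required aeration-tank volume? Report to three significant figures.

Rearranging the biomass balance for a CMAS with decay, V = Y·Q·ΔS·θ_c / [X·(1+k_d θ_c)] = 0.366 × 3460 × (769 − 24.4) × 17.0 / [2910 × (1 + 0.109 × 17.0)] = 1.6×10^7 / 8302 = 1931 m³.

V ≈ 1930 m³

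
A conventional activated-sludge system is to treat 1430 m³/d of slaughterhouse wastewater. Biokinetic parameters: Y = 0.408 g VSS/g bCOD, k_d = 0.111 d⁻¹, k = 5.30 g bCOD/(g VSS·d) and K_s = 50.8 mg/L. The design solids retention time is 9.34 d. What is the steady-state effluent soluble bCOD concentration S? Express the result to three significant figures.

From the Monod/SRT balance for a CMAS, S = K_s·(1+k_d θ_c)/[θ_c·(Y k − k_d) − 1] = 50.8 × (1 + 0.111 × 9.34) / [9.34 × (0.408 × 5.30 − 0.111) − 1] = 103.5 / 18.16 = 5.697 mg/L.

S ≈ 5.70 mg/L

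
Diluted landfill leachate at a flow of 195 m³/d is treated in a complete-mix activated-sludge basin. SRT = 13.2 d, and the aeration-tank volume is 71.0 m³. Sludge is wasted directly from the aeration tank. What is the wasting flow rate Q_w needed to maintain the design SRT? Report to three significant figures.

Wasting from the aeration tank: Q_w = V / θ_c = 71.00 / 13.2 = 5.379 m³/d.

Q_w ≈ 5.38 m³/d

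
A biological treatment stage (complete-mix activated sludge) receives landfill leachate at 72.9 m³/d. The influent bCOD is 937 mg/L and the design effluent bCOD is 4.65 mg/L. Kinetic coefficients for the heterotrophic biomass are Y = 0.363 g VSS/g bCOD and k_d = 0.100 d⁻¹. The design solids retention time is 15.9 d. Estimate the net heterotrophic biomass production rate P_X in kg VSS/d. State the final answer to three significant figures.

P_X ≈ 9.53 kg VSS/d

Y_obs = Y / (1 + k_d θ_c) = 0.363 / (1 + 0.100 × 15.9) = 0.363 / 2.590 = 0.1402.
ΔS = 937 − 4.65 = 932.4 mg/L, so the substrate removal rate is 72.9 × 932.4/1000 = 67.97 kg bCOD/d.
So the net sludge growth is P_X = 0.1402 × 67.97 = 9.526 kg VSS/d.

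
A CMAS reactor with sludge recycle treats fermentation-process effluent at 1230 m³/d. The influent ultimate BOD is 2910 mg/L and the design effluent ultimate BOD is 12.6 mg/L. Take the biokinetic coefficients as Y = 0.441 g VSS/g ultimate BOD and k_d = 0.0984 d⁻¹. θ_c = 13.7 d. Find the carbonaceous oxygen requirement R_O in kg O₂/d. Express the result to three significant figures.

R_O ≈ 2610 kg O₂/d

Observed yield with endogenous decay: Y_obs = Y / (1 + k_d·θ_c) = 0.441 / (1 + 0.0984 × 13.7) = 0.441 / 2.348 = 0.1878 g VSS/g ultimate BOD.
ΔS = 2910 − 12.6 = 2897 mg/L, so the substrate removal rate is 1230 × 2897/1000 = 3564 kg ultimate BOD/d.
Biomass synthesised: P_X = Y_obs × 3564 = 669.3 kg VSS/d.
Carbonaceous O₂ demand = substrate oxidised − cell-mass equivalent = 3564 − 1.42 × 669.3 = 2613 kg O₂/d.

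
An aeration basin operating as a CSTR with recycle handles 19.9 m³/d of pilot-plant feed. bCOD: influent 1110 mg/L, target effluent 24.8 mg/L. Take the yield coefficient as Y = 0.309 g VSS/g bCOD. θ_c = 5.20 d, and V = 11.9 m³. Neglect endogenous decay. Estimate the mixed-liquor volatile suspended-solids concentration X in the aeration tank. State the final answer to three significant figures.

X ≈ 2920 mg/L

X = Y·Q·ΔS·θ_c / V = 0.309 × 19.9 × (1110 − 24.8) × 5.20 / 11.9 = 2916 mg/L.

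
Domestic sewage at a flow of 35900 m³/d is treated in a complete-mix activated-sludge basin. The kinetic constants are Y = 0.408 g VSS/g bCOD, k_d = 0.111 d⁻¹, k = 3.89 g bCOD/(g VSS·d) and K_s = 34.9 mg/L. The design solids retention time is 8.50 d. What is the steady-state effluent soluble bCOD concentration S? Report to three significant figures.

S ≈ 5.87 mg/L

For a completely mixed reactor with recycle the Lawrence–McCarty relation gives S = K_s·(1 + k_d·θ_c) / [θ_c·(Y·k − k_d) − 1] = 34.9 × (1 + 0.111 × 8.50) / [8.50 × (0.408 × 3.89 − 0.111) − 1] = 67.83 / 11.55 = 5.874 mg/L.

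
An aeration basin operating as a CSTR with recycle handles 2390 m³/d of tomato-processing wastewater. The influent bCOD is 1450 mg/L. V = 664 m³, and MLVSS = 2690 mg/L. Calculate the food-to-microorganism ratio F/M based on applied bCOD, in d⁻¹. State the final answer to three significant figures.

F/M ≈ 1.94 d⁻¹

F/M = Q·S₀ / (V·X) = 2390 × 1450 / (664.0 × 2690) = 1.940 g bCOD·(g VSS·d)⁻¹.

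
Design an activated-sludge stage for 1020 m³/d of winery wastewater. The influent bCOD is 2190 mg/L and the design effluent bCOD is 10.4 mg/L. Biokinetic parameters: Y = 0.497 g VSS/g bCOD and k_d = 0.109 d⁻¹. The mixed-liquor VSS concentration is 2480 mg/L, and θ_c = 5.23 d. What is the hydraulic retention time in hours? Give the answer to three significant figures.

From the SRT design equation V = Y Q (S₀−S) θ_c / [X (1 + k_d θ_c)] = 0.497 × 1020 × (2190 − 10.4) × 5.23 / [2480 × (1 + 0.109 × 5.23)] = 5.78×10^6 / 3894 = 1484 m³.
τ = V/Q = 1484/1020 = 1.455 d, or 34.92 h.

τ ≈ 34.9 h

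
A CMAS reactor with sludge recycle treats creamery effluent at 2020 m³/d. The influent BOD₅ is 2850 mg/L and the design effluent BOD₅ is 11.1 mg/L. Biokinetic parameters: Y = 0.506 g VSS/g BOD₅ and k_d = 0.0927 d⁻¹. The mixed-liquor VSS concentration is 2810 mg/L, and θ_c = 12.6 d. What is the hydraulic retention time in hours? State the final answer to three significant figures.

τ ≈ 71.3 h

From the SRT design equation V = Y Q (S₀−S) θ_c / [X (1 + k_d θ_c)] = 0.506 × 2020 × (2850 − 11.1) × 12.6 / [2810 × (1 + 0.0927 × 12.6)] = 3.66×10^7 / 6092 = 6001 m³.
HRT = V/Q = 6001 m³ / 2020 m³·d⁻¹ = 2.971 d × 24 = 71.30 h.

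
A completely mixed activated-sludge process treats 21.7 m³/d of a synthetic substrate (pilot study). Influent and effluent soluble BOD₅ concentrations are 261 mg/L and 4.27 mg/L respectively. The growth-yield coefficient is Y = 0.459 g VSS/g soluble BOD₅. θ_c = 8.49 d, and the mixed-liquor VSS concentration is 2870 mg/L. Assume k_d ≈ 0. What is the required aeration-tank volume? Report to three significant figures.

V ≈ 7.56 m³

V·X = Y·Q·ΔS·θ_c gives V = 0.459 × 21.7 × (261 − 4.27) × 8.49 / 2870 = 7.564 m³.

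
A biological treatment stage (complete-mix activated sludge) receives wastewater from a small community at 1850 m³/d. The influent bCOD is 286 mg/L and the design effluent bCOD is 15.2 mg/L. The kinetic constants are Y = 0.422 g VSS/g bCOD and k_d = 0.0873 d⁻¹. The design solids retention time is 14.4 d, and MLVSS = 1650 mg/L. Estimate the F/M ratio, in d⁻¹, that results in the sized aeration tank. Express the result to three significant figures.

F/M ≈ 0.392 d⁻¹

From the SRT design equation V = Y Q (S₀−S) θ_c / [X (1 + k_d θ_c)] = 0.422 × 1850 × (286 − 15.2) × 14.4 / [1650 × (1 + 0.0873 × 14.4)] = 3.04×10^6 / 3724 = 817.4 m³.
Food-to-microorganism ratio F/M = Q S₀ / (V X) = 1850 × 286 / (817.4 × 1650) = 0.3923 d⁻¹.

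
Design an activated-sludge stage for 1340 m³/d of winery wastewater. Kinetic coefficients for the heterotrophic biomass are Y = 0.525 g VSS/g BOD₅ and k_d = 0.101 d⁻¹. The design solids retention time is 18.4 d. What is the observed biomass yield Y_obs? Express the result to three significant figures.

Y_obs = Y / (1 + k_d θ_c) = 0.525 / (1 + 0.101 × 18.4) = 0.525 / 2.858 = 0.1837.

Y_obs ≈ 0.184 g VSS/g BOD₅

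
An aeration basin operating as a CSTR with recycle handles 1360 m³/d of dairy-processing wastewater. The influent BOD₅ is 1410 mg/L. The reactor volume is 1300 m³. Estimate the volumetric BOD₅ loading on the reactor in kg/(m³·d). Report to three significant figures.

L_v ≈ 1.48 kg BOD₅/(m³·d)

Applied BOD₅ load per unit volume = Q·S₀/V = (1360 × 1410/1000)/1300 = 1.475 kg BOD₅·m⁻³·d⁻¹.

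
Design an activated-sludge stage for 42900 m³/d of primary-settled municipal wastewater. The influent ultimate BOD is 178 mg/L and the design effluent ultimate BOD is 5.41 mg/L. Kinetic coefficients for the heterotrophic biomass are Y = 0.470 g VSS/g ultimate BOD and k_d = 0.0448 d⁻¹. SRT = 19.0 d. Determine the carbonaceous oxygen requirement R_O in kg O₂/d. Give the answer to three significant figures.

Y_obs = Y / (1 + k_d θ_c) = 0.470 / (1 + 0.0448 × 19.0) = 0.470 / 1.851 = 0.2539.
Q·(S₀ − S) = 42900 × (178 − 5.41) × 10⁻³ = 7404 kg/d removed.
P_X = Y_obs·Q·(S₀ − S) = 0.2539 × 7404 = 1880 kg VSS/d.
R_O = Q·ΔS − 1.42 P_X = 7404 − 2669 = 4735 kg O₂/d.

R_O ≈ 4730 kg O₂/d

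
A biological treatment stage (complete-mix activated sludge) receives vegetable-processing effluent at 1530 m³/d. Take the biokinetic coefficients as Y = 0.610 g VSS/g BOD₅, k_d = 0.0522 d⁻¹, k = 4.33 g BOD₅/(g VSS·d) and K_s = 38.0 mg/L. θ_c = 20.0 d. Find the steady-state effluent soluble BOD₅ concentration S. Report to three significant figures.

Effluent substrate depends only on kinetics and SRT: S = K_s(1 + k_d θ_c) / [θ_c(Yk − k_d) − 1] = 38.0 × (1 + 0.0522 × 20.0) / [20.0 × (0.610 × 4.33 − 0.0522) − 1] = 77.67 / 50.78 = 1.530 mg/L.

S ≈ 1.53 mg/L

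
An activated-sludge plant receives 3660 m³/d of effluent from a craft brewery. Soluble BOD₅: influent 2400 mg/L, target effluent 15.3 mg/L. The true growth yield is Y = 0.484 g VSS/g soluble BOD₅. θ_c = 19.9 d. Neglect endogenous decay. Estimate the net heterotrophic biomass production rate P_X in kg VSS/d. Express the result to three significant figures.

Since k_d ≈ 0, Y_obs = Y = 0.484 g VSS/g soluble BOD₅.
ΔS = 2400 − 15.3 = 2385 mg/L, so the substrate removal rate is 3660 × 2385/1000 = 8728 kg soluble BOD₅/d.
Biomass produced: P_X = Y_obs·Q·ΔS = 0.4840 × 8728 ≈ 4224 kg VSS/d.

P_X ≈ 4220 kg VSS/d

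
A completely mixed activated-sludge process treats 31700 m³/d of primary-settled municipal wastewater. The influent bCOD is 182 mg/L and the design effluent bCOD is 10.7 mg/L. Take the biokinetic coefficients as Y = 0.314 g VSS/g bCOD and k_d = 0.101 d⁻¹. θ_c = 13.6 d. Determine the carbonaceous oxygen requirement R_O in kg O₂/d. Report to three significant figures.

R_O ≈ 4410 kg O₂/d

Observed yield with endogenous decay: Y_obs = Y / (1 + k_d·θ_c) = 0.314 / (1 + 0.101 × 13.6) = 0.314 / 2.374 = 0.1323 g VSS/g bCOD.
Q·(S₀ − S) = 31700 × (182 − 10.7) × 10⁻³ = 5430 kg/d removed.
Net sludge production P_X = 0.1323 × 5430 = 718.4 kg VSS/d.
R_O = Q·(S₀ − S) − 1.42·P_X = 5430 − 1.42 × 718.4 = 4410 kg O₂/d.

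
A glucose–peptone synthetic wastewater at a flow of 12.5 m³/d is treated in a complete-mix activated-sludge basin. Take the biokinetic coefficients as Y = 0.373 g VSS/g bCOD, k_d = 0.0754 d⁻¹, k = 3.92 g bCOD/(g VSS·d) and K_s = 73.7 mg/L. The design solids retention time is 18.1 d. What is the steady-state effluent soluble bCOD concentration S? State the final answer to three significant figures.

S ≈ 7.23 mg/L

Effluent substrate depends only on kinetics and SRT: S = K_s(1 + k_d θ_c) / [θ_c(Yk − k_d) − 1] = 73.7 × (1 + 0.0754 × 18.1) / [18.1 × (0.373 × 3.92 − 0.0754) − 1] = 174.3 / 24.10 = 7.231 mg/L.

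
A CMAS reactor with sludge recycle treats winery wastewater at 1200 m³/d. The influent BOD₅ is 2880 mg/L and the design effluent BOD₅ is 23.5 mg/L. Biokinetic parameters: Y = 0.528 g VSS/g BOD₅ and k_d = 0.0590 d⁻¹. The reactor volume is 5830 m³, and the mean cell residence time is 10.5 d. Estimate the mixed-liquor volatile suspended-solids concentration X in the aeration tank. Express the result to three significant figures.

Solving the biomass balance for X: X = Y Q (S₀−S) θ_c / [V (1+k_d θ_c)] = 0.528 × 1200 × (2880 − 23.5) × 10.5 / [5830 × (1 + 0.0590 × 10.5)] = 2013 mg/L.

X ≈ 2010 mg/L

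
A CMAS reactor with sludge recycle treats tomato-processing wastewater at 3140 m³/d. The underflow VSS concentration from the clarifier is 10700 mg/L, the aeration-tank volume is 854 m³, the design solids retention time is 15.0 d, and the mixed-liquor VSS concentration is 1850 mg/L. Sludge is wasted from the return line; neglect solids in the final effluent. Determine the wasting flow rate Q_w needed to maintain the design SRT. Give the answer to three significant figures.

θ_c = V·X/(Q_w·X_r) when wasting from the recycle, so Q_w = V·X/(θ_c·X_r) = 854.0 × 1850 / (15.0 × 10700) = 9.844 m³/d.

Q_w ≈ 9.84 m³/d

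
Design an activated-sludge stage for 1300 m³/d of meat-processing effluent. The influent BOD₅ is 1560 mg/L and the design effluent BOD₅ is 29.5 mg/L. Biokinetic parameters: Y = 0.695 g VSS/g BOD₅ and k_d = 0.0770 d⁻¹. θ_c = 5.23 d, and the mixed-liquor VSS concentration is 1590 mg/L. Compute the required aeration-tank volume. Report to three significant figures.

Rearranging the biomass balance for a CMAS with decay, V = Y·Q·ΔS·θ_c / [X·(1+k_d θ_c)] = 0.695 × 1300 × (1560 − 29.5) × 5.23 / [1590 × (1 + 0.0770 × 5.23)] = 7.23×10^6 / 2230 = 3243 m³.

V ≈ 3240 m³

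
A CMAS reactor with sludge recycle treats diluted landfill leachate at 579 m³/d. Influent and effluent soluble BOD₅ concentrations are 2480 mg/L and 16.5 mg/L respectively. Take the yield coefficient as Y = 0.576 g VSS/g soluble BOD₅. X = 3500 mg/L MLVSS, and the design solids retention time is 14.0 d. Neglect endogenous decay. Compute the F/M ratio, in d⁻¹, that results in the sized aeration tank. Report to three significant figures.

With k_d = 0 the design equation reduces to V = Y Q (S₀−S) θ_c / X = 0.576 × 579 × (2480 − 16.5) × 14.0 / 3500 = 3286 m³.
Food-to-microorganism ratio F/M = Q S₀ / (V X) = 579 × 2480 / (3286 × 3500) = 0.1248 d⁻¹.

F/M ≈ 0.125 d⁻¹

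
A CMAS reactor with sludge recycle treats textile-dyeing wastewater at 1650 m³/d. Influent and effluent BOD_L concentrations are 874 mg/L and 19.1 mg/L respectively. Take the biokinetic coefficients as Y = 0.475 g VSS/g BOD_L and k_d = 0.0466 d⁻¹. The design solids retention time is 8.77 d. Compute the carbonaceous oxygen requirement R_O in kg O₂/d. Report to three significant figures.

The observed yield is Y_obs = Y/(1 + k_d·θ_c) = 0.475 / (1 + 0.0466 × 8.77) = 0.475 / 1.409 = 0.3372 g VSS per g BOD_L removed.
ΔS = 874 − 19.1 = 854.9 mg/L, so the substrate removal rate is 1650 × 854.9/1000 = 1411 kg BOD_L/d.
Biomass synthesised: P_X = Y_obs × 1411 = 475.6 kg VSS/d.
Carbonaceous O₂ demand = substrate oxidised − cell-mass equivalent = 1411 − 1.42 × 475.6 = 735.2 kg O₂/d.

R_O ≈ 735 kg O₂/d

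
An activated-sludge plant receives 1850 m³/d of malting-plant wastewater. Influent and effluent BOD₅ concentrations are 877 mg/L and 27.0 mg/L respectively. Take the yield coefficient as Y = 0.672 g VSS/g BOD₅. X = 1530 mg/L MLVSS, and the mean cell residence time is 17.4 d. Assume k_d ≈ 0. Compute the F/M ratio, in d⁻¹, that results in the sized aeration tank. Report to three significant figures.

F/M ≈ 0.0882 d⁻¹

With k_d = 0 the design equation reduces to V = Y Q (S₀−S) θ_c / X = 0.672 × 1850 × (877 − 27.0) × 17.4 / 1530 = 12018 m³.
F/M = Q·S₀ / (V·X) = 1850 × 877 / (12018 × 1530) = 0.08824 g BOD₅·(g VSS·d)⁻¹.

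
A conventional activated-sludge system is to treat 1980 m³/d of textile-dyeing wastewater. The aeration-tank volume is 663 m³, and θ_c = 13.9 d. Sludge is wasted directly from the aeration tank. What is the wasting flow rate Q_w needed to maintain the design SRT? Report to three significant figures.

With mixed-liquor wasting, θ_c = V/Q_w, so Q_w = V/θ_c = 663.0/13.9 = 47.70 m³/d.

Q_w ≈ 47.7 m³/d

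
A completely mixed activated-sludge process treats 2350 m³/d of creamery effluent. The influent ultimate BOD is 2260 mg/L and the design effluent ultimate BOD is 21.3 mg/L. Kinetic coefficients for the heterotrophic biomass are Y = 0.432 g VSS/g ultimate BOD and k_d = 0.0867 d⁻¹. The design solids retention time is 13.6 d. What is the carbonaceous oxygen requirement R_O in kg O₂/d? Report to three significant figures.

R_O ≈ 3780 kg O₂/d

Observed yield with endogenous decay: Y_obs = Y / (1 + k_d·θ_c) = 0.432 / (1 + 0.0867 × 13.6) = 0.432 / 2.179 = 0.1982 g VSS/g ultimate BOD.
Substrate removed = Q·(S₀ − S) = 2350 m³/d × (2260 − 21.3) g/m³ = 5.26×10^6 g/d = 5261 kg/d.
Net sludge production P_X = 0.1982 × 5261 = 1043 kg VSS/d.
R_O = Q·(S₀ − S) − 1.42·P_X = 5261 − 1.42 × 1043 = 3780 kg O₂/d.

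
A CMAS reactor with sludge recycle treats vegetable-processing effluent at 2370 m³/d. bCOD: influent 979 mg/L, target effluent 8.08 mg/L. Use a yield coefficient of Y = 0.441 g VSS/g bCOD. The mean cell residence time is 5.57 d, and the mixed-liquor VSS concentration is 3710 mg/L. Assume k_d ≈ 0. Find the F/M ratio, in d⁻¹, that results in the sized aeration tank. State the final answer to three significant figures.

F/M ≈ 0.410 d⁻¹

With k_d = 0 the design equation reduces to V = Y Q (S₀−S) θ_c / X = 0.441 × 2370 × (979 − 8.08) × 5.57 / 3710 = 1524 m³.
F/M = Q·S₀ / (V·X) = 2370 × 979 / (1524 × 3710) = 0.4105 g bCOD·(g VSS·d)⁻¹.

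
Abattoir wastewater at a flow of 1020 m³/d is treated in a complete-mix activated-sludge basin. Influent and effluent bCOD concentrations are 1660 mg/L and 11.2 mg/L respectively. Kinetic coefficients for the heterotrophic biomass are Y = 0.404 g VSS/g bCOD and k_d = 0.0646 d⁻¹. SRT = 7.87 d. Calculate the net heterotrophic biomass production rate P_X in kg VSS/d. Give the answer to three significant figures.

Observed yield with endogenous decay: Y_obs = Y / (1 + k_d·θ_c) = 0.404 / (1 + 0.0646 × 7.87) = 0.404 / 1.508 = 0.2678 g VSS/g bCOD.
Q·(S₀ − S) = 1020 × (1660 − 11.2) × 10⁻³ = 1682 kg/d removed.
P_X = Y_obs · Q(S₀ − S) = 0.2678 × 1682 = 450.4 kg VSS/d.

P_X ≈ 450 kg VSS/d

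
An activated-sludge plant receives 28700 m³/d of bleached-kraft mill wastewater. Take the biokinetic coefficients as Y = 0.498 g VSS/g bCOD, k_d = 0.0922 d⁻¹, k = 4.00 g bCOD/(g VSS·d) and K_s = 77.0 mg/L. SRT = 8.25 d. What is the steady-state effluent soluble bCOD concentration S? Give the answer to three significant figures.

From the Monod/SRT balance for a CMAS, S = K_s·(1+k_d θ_c)/[θ_c·(Y k − k_d) − 1] = 77.0 × (1 + 0.0922 × 8.25) / [8.25 × (0.498 × 4.00 − 0.0922) − 1] = 135.6 / 14.67 = 9.239 mg/L.

S ≈ 9.24 mg/L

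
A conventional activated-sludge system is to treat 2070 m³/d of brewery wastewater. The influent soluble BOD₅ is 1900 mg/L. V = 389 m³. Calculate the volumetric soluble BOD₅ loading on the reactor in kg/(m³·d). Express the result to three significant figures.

Applied soluble BOD₅ load per unit volume = Q·S₀/V = (2070 × 1900/1000)/389.0 = 10.11 kg soluble BOD₅·m⁻³·d⁻¹.

L_v ≈ 10.1 kg soluble BOD₅/(m³·d)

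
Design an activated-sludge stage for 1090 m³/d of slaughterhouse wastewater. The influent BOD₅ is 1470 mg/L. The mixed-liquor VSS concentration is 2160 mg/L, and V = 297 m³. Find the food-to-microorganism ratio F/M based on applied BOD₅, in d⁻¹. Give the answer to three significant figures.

F/M = applied load / biomass = Q·S₀/(V·X) = 1090 × 1470 / (297.0 × 2160) = 2.498 d⁻¹.

F/M ≈ 2.50 d⁻¹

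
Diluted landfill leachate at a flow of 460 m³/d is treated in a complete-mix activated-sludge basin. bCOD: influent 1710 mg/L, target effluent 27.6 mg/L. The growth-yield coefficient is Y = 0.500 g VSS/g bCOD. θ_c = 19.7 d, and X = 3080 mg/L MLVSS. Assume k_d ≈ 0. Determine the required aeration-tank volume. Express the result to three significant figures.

With k_d = 0 the design equation reduces to V = Y Q (S₀−S) θ_c / X = 0.500 × 460 × (1710 − 27.6) × 19.7 / 3080 = 2475 m³.

V ≈ 2470 m³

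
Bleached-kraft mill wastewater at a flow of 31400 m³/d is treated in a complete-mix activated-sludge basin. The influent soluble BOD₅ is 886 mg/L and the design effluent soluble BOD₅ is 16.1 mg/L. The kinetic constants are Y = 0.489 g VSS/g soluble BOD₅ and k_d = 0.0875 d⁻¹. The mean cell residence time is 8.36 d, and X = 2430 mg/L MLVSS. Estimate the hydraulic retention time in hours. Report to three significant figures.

τ ≈ 20.3 h

Steady-state biomass mass balance: V·X·(1 + k_d·θ_c) = Y·Q·(S₀ − S)·θ_c, so V = 0.489 × 31400 × (886 − 16.1) × 8.36 / [2430 × (1 + 0.0875 × 8.36)] = 1.12×10^8 / 4208 = 26539 m³.
Hydraulic retention time τ = V/Q = 26539 / 31400 = 0.8452 d = 20.28 h.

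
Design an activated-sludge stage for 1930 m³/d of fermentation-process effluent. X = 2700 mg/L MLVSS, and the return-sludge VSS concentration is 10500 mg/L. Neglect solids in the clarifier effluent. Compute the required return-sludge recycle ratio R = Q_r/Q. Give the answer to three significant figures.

R ≈ 0.346

R = Q_r/Q = X/(X_r − X) = 2700 / (10500 − 2700) = 0.3462.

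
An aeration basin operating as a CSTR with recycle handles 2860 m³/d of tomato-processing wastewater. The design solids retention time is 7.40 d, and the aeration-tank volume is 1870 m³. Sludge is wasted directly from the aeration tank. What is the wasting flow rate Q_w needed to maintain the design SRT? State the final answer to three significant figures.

Q_w ≈ 253 m³/d

With mixed-liquor wasting, θ_c = V/Q_w, so Q_w = V/θ_c = 1870/7.40 = 252.7 m³/d.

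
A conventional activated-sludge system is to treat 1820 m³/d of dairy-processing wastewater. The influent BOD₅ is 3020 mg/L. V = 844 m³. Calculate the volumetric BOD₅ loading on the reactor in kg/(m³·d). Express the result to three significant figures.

Applied BOD₅ load per unit volume = Q·S₀/V = (1820 × 3020/1000)/844.0 = 6.512 kg BOD₅·m⁻³·d⁻¹.

L_v ≈ 6.51 kg BOD₅/(m³·d)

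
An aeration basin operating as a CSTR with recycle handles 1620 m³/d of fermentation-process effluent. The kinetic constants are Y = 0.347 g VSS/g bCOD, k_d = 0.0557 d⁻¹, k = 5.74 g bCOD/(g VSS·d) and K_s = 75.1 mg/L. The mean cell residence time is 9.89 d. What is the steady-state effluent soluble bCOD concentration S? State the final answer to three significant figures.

From the Monod/SRT balance for a CMAS, S = K_s·(1+k_d θ_c)/[θ_c·(Y k − k_d) − 1] = 75.1 × (1 + 0.0557 × 9.89) / [9.89 × (0.347 × 5.74 − 0.0557) − 1] = 116.5 / 18.15 = 6.418 mg/L.

S ≈ 6.42 mg/L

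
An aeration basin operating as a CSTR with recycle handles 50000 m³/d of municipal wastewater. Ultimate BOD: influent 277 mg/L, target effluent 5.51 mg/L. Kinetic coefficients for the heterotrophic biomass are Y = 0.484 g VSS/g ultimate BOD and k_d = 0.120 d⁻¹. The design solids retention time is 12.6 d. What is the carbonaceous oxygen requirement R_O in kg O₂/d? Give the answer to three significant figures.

R_O ≈ 9860 kg O₂/d

Correct the yield for decay: Y_obs = Y/(1 + k_d θ_c) = 0.484 / (1 + 0.120 × 12.6) = 0.484 / 2.512 = 0.1927.
ΔS = 277 − 5.51 = 271.5 mg/L, so the substrate removal rate is 50000 × 271.5/1000 = 13574 kg ultimate BOD/d.
Net sludge production P_X = 0.1927 × 13574 = 2615 kg VSS/d.
Carbonaceous O₂ demand = substrate oxidised − cell-mass equivalent = 13574 − 1.42 × 2615 = 9861 kg O₂/d.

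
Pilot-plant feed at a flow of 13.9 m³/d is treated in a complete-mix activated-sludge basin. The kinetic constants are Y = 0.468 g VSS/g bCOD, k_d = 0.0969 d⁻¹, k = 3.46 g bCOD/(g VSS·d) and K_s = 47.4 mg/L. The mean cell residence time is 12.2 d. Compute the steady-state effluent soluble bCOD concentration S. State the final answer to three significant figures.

From the Monod/SRT balance for a CMAS, S = K_s·(1+k_d θ_c)/[θ_c·(Y k − k_d) − 1] = 47.4 × (1 + 0.0969 × 12.2) / [12.2 × (0.468 × 3.46 − 0.0969) − 1] = 103.4 / 17.57 = 5.886 mg/L.

S ≈ 5.89 mg/L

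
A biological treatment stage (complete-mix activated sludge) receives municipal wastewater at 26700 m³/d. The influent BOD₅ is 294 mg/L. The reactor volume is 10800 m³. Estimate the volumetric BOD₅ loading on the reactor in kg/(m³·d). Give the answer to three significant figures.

L_v ≈ 0.727 kg BOD₅/(m³·d)

Volumetric loading L_v = Q·S₀ / V = 26700 × 294 g/m³ / 10800 m³ = 726.8 g/(m³·d) = 0.7268 kg BOD₅/(m³·d).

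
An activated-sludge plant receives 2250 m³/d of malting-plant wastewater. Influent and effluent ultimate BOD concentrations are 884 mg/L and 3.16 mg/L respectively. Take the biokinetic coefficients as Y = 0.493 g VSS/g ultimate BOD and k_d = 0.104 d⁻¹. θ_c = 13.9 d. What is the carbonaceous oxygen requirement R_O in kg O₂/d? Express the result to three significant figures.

Correct the yield for decay: Y_obs = Y/(1 + k_d θ_c) = 0.493 / (1 + 0.104 × 13.9) = 0.493 / 2.446 = 0.2016.
ΔS = 884 − 3.16 = 880.8 mg/L, so the substrate removal rate is 2250 × 880.8/1000 = 1982 kg ultimate BOD/d.
Net sludge production P_X = 0.2016 × 1982 = 399.5 kg VSS/d.
R_O = Q·(S₀ − S) − 1.42·P_X = 1982 − 1.42 × 399.5 = 1415 kg O₂/d.

R_O ≈ 1410 kg O₂/d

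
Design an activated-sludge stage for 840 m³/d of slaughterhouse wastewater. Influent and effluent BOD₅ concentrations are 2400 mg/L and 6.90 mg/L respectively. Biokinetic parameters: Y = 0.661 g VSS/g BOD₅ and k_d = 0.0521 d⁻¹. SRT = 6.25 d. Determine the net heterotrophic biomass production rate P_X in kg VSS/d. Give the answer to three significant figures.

Correct the yield for decay: Y_obs = Y/(1 + k_d θ_c) = 0.661 / (1 + 0.0521 × 6.25) = 0.661 / 1.326 = 0.4986.
Q·(S₀ − S) = 840 × (2400 − 6.90) × 10⁻³ = 2010 kg/d removed.
So the net sludge growth is P_X = 0.4986 × 2010 = 1002 kg VSS/d.

P_X ≈ 1000 kg VSS/d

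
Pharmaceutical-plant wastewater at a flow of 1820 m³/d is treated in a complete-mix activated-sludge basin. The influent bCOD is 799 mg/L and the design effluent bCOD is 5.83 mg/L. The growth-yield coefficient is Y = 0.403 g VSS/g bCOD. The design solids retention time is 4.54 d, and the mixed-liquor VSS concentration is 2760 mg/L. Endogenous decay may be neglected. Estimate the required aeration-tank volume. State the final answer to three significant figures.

Biomass mass balance (decay neglected): V·X = Y·Q·(S₀ − S)·θ_c, so V = 0.403 × 1820 × (799 − 5.83) × 4.54 / 2760 = 957.0 m³.

V ≈ 957 m³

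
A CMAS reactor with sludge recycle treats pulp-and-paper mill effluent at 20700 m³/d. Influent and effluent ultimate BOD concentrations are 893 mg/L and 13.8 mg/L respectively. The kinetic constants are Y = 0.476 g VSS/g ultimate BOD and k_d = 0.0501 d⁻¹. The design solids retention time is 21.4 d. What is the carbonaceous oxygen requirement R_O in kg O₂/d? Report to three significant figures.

Correct the yield for decay: Y_obs = Y/(1 + k_d θ_c) = 0.476 / (1 + 0.0501 × 21.4) = 0.476 / 2.072 = 0.2297.
ΔS = 893 − 13.8 = 879.2 mg/L, so the substrate removal rate is 20700 × 879.2/1000 = 18199 kg ultimate BOD/d.
Net sludge production P_X = 0.2297 × 18199 = 4181 kg VSS/d.
R_O = Q·ΔS − 1.42 P_X = 18199 − 5937 = 12263 kg O₂/d.

R_O ≈ 12300 kg O₂/d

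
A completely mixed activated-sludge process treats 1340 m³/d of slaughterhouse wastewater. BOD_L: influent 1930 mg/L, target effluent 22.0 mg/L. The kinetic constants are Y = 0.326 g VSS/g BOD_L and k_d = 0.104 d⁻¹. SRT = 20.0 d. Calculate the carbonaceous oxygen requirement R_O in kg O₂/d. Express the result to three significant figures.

The observed yield is Y_obs = Y/(1 + k_d·θ_c) = 0.326 / (1 + 0.104 × 20.0) = 0.326 / 3.080 = 0.1058 g VSS per g BOD_L removed.
Mass of BOD_L removed per day: Q(S₀ − S) = 1340 × 1908 g/m³ = 2557 kg/d.
Biomass synthesised: P_X = Y_obs × 2557 = 270.6 kg VSS/d.
Carbonaceous O₂ demand = substrate oxidised − cell-mass equivalent = 2557 − 1.42 × 270.6 = 2172 kg O₂/d.

R_O ≈ 2170 kg O₂/d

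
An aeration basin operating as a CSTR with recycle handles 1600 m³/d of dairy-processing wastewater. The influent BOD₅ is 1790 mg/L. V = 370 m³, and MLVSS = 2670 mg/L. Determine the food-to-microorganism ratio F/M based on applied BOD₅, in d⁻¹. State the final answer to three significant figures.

F/M ≈ 2.90 d⁻¹

F/M = applied load / biomass = Q·S₀/(V·X) = 1600 × 1790 / (370.0 × 2670) = 2.899 d⁻¹.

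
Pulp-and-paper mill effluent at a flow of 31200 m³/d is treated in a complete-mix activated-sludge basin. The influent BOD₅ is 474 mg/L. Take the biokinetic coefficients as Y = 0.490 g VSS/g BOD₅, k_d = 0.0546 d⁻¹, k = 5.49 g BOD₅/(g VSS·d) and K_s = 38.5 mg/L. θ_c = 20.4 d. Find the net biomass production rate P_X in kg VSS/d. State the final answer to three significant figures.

Effluent substrate depends only on kinetics and SRT: S = K_s(1 + k_d θ_c) / [θ_c(Yk − k_d) − 1] = 38.5 × (1 + 0.0546 × 20.4) / [20.4 × (0.490 × 5.49 − 0.0546) − 1] = 81.38 / 52.76 = 1.542 mg/L.
The observed yield is Y_obs = Y/(1 + k_d·θ_c) = 0.490 / (1 + 0.0546 × 20.4) = 0.490 / 2.114 = 0.2318 g VSS per g BOD₅ removed.
Mass of BOD₅ removed per day: Q(S₀ − S) = 31200 × 472.5 g/m³ = 14741 kg/d.
P_X = Y_obs · Q(S₀ − S) = 0.2318 × 14741 = 3417 kg VSS/d.

P_X ≈ 3420 kg VSS/d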